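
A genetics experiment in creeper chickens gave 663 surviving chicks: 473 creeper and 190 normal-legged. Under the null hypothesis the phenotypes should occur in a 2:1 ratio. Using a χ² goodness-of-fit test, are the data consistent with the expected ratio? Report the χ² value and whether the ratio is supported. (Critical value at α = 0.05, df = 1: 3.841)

Expected counts for N = 663 under a 2:1 ratio (total parts = 3):
  creeper: 663 × 2/3 = 442
  normal-legged: 663 × 1/3 = 221
χ² = Σ (O − E)² / E
  creeper: (473 − 442)² / 442 = 2.1742
  normal-legged: (190 − 221)² / 221 = 4.3484
χ² = 2.1742 + 4.3484 = 6.5226 ≈ 6.523
Degrees of freedom = 2 − 1 = 1; critical value at α = 0.05 is 3.841.
Since 6.523 > 3.841, we reject the null hypothesis — the data do not fit the 2:1 ratio.

6.523; not consistent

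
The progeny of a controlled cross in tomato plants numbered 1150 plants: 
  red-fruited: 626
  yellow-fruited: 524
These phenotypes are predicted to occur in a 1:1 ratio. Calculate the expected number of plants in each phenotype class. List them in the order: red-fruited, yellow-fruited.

575, 575

Total ratio parts = 2. Expected numbers out of 1150:
  red-fruited: 1150 × 1/2 = 575
  yellow-fruited: 1150 × 1/2 = 575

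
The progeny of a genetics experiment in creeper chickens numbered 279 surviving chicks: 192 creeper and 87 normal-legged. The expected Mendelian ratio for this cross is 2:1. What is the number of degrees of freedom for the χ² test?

1

A goodness-of-fit test with 2 phenotype classes has df = 2 − 1 = 1.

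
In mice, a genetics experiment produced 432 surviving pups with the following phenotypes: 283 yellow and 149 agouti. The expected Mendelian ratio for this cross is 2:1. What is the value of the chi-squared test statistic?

0.260

Total ratio parts = 3. Expected numbers out of 432:
  yellow: 432 × 2/3 = 288
  agouti: 432 × 1/3 = 144
χ² = Σ (O − E)² / E
  yellow: (283 − 288)² / 288 = 0.0868
  agouti: (149 − 144)² / 144 = 0.1736
χ² = 0.0868 + 0.1736 = 0.2604 ≈ 0.260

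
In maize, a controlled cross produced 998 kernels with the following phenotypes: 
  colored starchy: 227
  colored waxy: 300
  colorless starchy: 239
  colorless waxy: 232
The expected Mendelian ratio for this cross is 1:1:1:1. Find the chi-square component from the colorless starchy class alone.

Expected counts for N = 998 under a 1:1:1:1 ratio (total parts = 4):
  colored starchy: 998 × 1/4 = 249.5
  colored waxy: 998 × 1/4 = 249.5
  colorless starchy: 998 × 1/4 = 249.5
  colorless waxy: 998 × 1/4 = 249.5
Contribution of colorless starchy: (239 − 249.5)² / 249.5 = 0.4419

0.442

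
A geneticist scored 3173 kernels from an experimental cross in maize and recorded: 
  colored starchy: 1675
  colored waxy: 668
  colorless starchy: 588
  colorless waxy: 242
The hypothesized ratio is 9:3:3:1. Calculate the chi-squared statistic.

25.434

Under the 9:3:3:1 hypothesis (Σ ratio = 16, N = 3173):
  colored starchy: 3173 × 9/16 = 1784.8125
  colored waxy: 3173 × 3/16 = 594.9375
  colorless starchy: 3173 × 3/16 = 594.9375
  colorless waxy: 3173 × 1/16 = 198.3125
χ² = Σ (O − E)² / E
  colored starchy: (1675 − 1784.8125)² / 1784.8125 = 6.7563
  colored waxy: (668 − 594.9375)² / 594.9375 = 8.9726
  colorless starchy: (588 − 594.9375)² / 594.9375 = 0.0809
  colorless waxy: (242 − 198.3125)² / 198.3125 = 9.6242
χ² = 6.7563 + 8.9726 + 0.0809 + 9.6242 = 25.434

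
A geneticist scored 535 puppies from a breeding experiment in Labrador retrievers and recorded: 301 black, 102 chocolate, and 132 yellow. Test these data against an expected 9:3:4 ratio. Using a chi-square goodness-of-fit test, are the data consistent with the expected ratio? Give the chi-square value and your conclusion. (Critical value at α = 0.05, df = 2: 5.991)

Expected counts for N = 535 under a 9:3:4 ratio (total parts = 16):
  black: 535 × 9/16 = 300.9375
  chocolate: 535 × 3/16 = 100.3125
  yellow: 535 × 4/16 = 133.75
χ² = Σ (O − E)² / E
  black: (301 − 300.9375)² / 300.9375 = 0.0000
  chocolate: (102 − 100.3125)² / 100.3125 = 0.0284
  yellow: (132 − 133.75)² / 133.75 = 0.0229
χ² = 0.0000 + 0.0284 + 0.0229 = 0.0513 ≈ 0.051
Degrees of freedom = 3 − 1 = 2; critical value at α = 0.05 is 5.991.
Since 0.051 < 5.991, we fail to reject the null hypothesis — the data are consistent with the 9:3:4 ratio.

0.051; consistent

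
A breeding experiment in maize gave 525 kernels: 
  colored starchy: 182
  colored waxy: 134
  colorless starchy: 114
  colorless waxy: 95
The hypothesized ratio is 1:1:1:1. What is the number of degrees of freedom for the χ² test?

A goodness-of-fit test with 4 phenotype classes has df = 4 − 1 = 3.

3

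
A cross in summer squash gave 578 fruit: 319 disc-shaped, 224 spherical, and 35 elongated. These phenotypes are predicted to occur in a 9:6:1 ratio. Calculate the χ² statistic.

The 9:6:1 ratio has 16 parts, so with N = 578 the expected counts are:
  disc-shaped: 578 × 9/16 = 325.125
  spherical: 578 × 6/16 = 216.75
  elongated: 578 × 1/16 = 36.125
χ² = Σ (O − E)² / E
  disc-shaped: (319 − 325.125)² / 325.125 = 0.1154
  spherical: (224 − 216.75)² / 216.75 = 0.2425
  elongated: (35 − 36.125)² / 36.125 = 0.0350
χ² = 0.1154 + 0.2425 + 0.0350 = 0.3929 ≈ 0.393

0.393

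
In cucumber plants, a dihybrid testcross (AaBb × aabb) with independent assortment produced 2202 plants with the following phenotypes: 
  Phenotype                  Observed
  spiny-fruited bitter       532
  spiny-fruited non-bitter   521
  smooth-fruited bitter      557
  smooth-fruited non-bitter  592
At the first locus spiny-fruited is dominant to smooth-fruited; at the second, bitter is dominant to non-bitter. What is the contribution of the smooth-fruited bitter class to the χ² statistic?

0.077

A dihybrid testcross with independent assortment gives a 1:1:1:1 ratio.
Total ratio parts = 4. Expected numbers out of 2202:
  spiny-fruited bitter: 2202 × 1/4 = 550.5
  spiny-fruited non-bitter: 2202 × 1/4 = 550.5
  smooth-fruited bitter: 2202 × 1/4 = 550.5
  smooth-fruited non-bitter: 2202 × 1/4 = 550.5
Contribution of smooth-fruited bitter: (557 − 550.5)² / 550.5 = 0.0767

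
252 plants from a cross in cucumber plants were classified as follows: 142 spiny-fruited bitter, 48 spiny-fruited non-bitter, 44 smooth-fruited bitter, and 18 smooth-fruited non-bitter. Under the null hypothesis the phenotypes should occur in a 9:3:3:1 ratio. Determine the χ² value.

0.557

Total ratio parts = 16. Expected numbers out of 252:
  spiny-fruited bitter: 252 × 9/16 = 141.75
  spiny-fruited non-bitter: 252 × 3/16 = 47.25
  smooth-fruited bitter: 252 × 3/16 = 47.25
  smooth-fruited non-bitter: 252 × 1/16 = 15.75
χ² = Σ (O − E)² / E
  spiny-fruited bitter: (142 − 141.75)² / 141.75 = 0.0004
  spiny-fruited non-bitter: (48 − 47.25)² / 47.25 = 0.0119
  smooth-fruited bitter: (44 − 47.25)² / 47.25 = 0.2235
  smooth-fruited non-bitter: (18 − 15.75)² / 15.75 = 0.3214
χ² = 0.0004 + 0.0119 + 0.2235 + 0.3214 = 0.5572 ≈ 0.557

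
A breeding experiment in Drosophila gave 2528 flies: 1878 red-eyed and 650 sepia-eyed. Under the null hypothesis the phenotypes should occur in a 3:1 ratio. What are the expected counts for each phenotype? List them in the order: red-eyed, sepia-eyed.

1896, 632

Total ratio parts = 4. Expected numbers out of 2528:
  red-eyed: 2528 × 3/4 = 1896
  sepia-eyed: 2528 × 1/4 = 632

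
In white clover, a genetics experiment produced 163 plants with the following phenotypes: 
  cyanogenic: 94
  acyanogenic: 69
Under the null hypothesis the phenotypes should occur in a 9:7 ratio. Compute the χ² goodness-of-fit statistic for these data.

The 9:7 ratio has 16 parts, so with N = 163 the expected counts are:
  cyanogenic: 163 × 9/16 = 91.6875
  acyanogenic: 163 × 7/16 = 71.3125
χ² = Σ (O − E)² / E
  cyanogenic: (94 − 91.6875)² / 91.6875 = 0.0583
  acyanogenic: (69 − 71.3125)² / 71.3125 = 0.0750
χ² = 0.0583 + 0.0750 = 0.1333 ≈ 0.133

0.133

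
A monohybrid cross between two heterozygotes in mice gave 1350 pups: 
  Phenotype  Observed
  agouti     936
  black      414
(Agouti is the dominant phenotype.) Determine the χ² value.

For a monohybrid cross between heterozygotes with complete dominance, the expected phenotypic ratio is 3:1.
Expected counts for N = 1350 under a 3:1 ratio (total parts = 4):
  agouti: 1350 × 3/4 = 1012.5
  black: 1350 × 1/4 = 337.5
χ² = Σ (O − E)² / E
  agouti: (936 − 1012.5)² / 1012.5 = 5.7800
  black: (414 − 337.5)² / 337.5 = 17.3400
χ² = 5.7800 + 17.3400 = 23.120

23.120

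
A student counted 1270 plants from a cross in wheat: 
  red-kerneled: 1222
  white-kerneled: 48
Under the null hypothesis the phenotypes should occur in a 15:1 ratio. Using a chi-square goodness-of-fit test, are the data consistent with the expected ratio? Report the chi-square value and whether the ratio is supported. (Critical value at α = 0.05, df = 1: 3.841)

13.229; not consistent

The 15:1 ratio has 16 parts, so with N = 1270 the expected counts are:
  red-kerneled: 1270 × 15/16 = 1190.625
  white-kerneled: 1270 × 1/16 = 79.375
χ² = Σ (O − E)² / E
  red-kerneled: (1222 − 1190.625)² / 1190.625 = 0.8268
  white-kerneled: (48 − 79.375)² / 79.375 = 12.4018
χ² = 0.8268 + 12.4018 = 13.2286 ≈ 13.229
Degrees of freedom = 2 − 1 = 1; critical value at α = 0.05 is 3.841.
Since 13.229 > 3.841, we reject the null hypothesis — the data do not fit the 15:1 ratio.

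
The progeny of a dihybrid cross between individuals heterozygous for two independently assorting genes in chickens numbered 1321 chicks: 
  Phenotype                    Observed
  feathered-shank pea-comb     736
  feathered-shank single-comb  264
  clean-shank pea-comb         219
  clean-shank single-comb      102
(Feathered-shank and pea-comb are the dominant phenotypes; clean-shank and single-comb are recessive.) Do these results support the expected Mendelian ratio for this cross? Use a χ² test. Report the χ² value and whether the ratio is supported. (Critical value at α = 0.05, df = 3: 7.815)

9.040; not consistent

A dihybrid F₂ with independent assortment and complete dominance at both loci gives a 9:3:3:1 phenotypic ratio.
The 9:3:3:1 ratio has 16 parts, so with N = 1321 the expected counts are:
  feathered-shank pea-comb: 1321 × 9/16 = 743.0625
  feathered-shank single-comb: 1321 × 3/16 = 247.6875
  clean-shank pea-comb: 1321 × 3/16 = 247.6875
  clean-shank single-comb: 1321 × 1/16 = 82.5625
χ² = Σ (O − E)² / E
  feathered-shank pea-comb: (736 − 743.0625)² / 743.0625 = 0.0671
  feathered-shank single-comb: (264 − 247.6875)² / 247.6875 = 1.0743
  clean-shank pea-comb: (219 − 247.6875)² / 247.6875 = 3.3226
  clean-shank single-comb: (102 − 82.5625)² / 82.5625 = 4.5761
χ² = 0.0671 + 1.0743 + 3.3226 + 4.5761 = 9.0401 ≈ 9.040
Degrees of freedom = 4 − 1 = 3; critical value at α = 0.05 is 7.815.
Since 9.040 > 7.815, we reject the null hypothesis — the data do not fit the 9:3:3:1 ratio.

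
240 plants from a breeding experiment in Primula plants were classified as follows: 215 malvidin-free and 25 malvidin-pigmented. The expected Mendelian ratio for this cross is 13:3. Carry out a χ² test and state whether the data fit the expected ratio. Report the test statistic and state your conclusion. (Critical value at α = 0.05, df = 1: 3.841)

10.940; not consistent

The 13:3 ratio has 16 parts, so with N = 240 the expected counts are:
  malvidin-free: 240 × 13/16 = 195
  malvidin-pigmented: 240 × 3/16 = 45
χ² = Σ (O − E)² / E
  malvidin-free: (215 − 195)² / 195 = 2.0513
  malvidin-pigmented: (25 − 45)² / 45 = 8.8889
χ² = 2.0513 + 8.8889 = 10.9402 ≈ 10.940
Degrees of freedom = 2 − 1 = 1; critical value at α = 0.05 is 3.841.
Since 10.940 > 3.841, we reject the null hypothesis — the data do not fit the 13:3 ratio.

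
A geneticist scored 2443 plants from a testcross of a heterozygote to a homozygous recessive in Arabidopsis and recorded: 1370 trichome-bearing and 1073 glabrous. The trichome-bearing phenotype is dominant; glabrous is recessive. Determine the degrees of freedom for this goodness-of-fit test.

1

A testcross of a heterozygote (Aa × aa) gives a 1:1 phenotypic ratio.
A goodness-of-fit test with 2 phenotype classes has df = 2 − 1 = 1.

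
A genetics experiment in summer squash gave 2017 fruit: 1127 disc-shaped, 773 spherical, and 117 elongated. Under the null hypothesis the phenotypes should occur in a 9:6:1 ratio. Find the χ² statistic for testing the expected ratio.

Expected counts for N = 2017 under a 9:6:1 ratio (total parts = 16):
  disc-shaped: 2017 × 9/16 = 1134.5625
  spherical: 2017 × 6/16 = 756.375
  elongated: 2017 × 1/16 = 126.0625
χ² = Σ (O − E)² / E
  disc-shaped: (1127 − 1134.5625)² / 1134.5625 = 0.0504
  spherical: (773 − 756.375)² / 756.375 = 0.3654
  elongated: (117 − 126.0625)² / 126.0625 = 0.6515
χ² = 0.0504 + 0.3654 + 0.6515 = 1.0673 ≈ 1.067

1.067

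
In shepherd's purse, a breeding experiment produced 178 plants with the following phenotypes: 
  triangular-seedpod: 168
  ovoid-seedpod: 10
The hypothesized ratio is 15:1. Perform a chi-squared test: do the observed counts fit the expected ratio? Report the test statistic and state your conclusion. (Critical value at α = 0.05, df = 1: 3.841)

Under the 15:1 hypothesis (Σ ratio = 16, N = 178):
  triangular-seedpod: 178 × 15/16 = 166.875
  ovoid-seedpod: 178 × 1/16 = 11.125
χ² = Σ (O − E)² / E
  triangular-seedpod: (168 − 166.875)² / 166.875 = 0.0076
  ovoid-seedpod: (10 − 11.125)² / 11.125 = 0.1138
χ² = 0.0076 + 0.1138 = 0.1214 ≈ 0.121
Degrees of freedom = 2 − 1 = 1; critical value at α = 0.05 is 3.841.
Since 0.121 < 3.841, we fail to reject the null hypothesis — the data are consistent with the 15:1 ratio.

0.121; consistent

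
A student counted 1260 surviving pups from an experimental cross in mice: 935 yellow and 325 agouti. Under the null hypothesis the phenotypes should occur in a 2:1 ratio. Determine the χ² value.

32.232

Total ratio parts = 3. Expected numbers out of 1260:
  yellow: 1260 × 2/3 = 840
  agouti: 1260 × 1/3 = 420
χ² = Σ (O − E)² / E
  yellow: (935 − 840)² / 840 = 10.7440
  agouti: (325 − 420)² / 420 = 21.4881
χ² = 10.7440 + 21.4881 = 32.2321 ≈ 32.232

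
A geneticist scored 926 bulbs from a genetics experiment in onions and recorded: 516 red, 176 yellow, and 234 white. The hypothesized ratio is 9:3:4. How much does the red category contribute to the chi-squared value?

0.046

The 9:3:4 ratio has 16 parts, so with N = 926 the expected counts are:
  red: 926 × 9/16 = 520.875
  yellow: 926 × 3/16 = 173.625
  white: 926 × 4/16 = 231.5
Contribution of red: (516 − 520.875)² / 520.875 = 0.0456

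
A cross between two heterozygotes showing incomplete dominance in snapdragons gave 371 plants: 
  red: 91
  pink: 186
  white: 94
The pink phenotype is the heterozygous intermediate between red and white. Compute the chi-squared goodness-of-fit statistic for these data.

With incomplete dominance, a heterozygote × heterozygote cross gives a 1:2:1 phenotypic ratio.
The 1:2:1 ratio has 4 parts, so with N = 371 the expected counts are:
  red: 371 × 1/4 = 92.75
  pink: 371 × 2/4 = 185.5
  white: 371 × 1/4 = 92.75
χ² = Σ (O − E)² / E
  red: (91 − 92.75)² / 92.75 = 0.0330
  pink: (186 − 185.5)² / 185.5 = 0.0013
  white: (94 − 92.75)² / 92.75 = 0.0168
χ² = 0.0330 + 0.0013 + 0.0168 = 0.0511 ≈ 0.051

0.051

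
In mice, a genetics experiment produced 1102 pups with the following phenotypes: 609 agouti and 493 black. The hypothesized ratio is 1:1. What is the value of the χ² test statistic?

Under the 1:1 hypothesis (Σ ratio = 2, N = 1102):
  agouti: 1102 × 1/2 = 551
  black: 1102 × 1/2 = 551
χ² = Σ (O − E)² / E
  agouti: (609 − 551)² / 551 = 6.1053
  black: (493 − 551)² / 551 = 6.1053
χ² = 6.1053 + 6.1053 = 12.2106 ≈ 12.211

12.211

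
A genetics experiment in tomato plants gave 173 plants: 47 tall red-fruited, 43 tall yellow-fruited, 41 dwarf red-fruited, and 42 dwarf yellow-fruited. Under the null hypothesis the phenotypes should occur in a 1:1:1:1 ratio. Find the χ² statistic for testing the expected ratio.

0.480

Total ratio parts = 4. Expected numbers out of 173:
  tall red-fruited: 173 × 1/4 = 43.25
  tall yellow-fruited: 173 × 1/4 = 43.25
  dwarf red-fruited: 173 × 1/4 = 43.25
  dwarf yellow-fruited: 173 × 1/4 = 43.25
χ² = Σ (O − E)² / E
  tall red-fruited: (47 − 43.25)² / 43.25 = 0.3251
  tall yellow-fruited: (43 − 43.25)² / 43.25 = 0.0014
  dwarf red-fruited: (41 − 43.25)² / 43.25 = 0.1171
  dwarf yellow-fruited: (42 − 43.25)² / 43.25 = 0.0361
χ² = 0.3251 + 0.0014 + 0.1171 + 0.0361 = 0.4797 ≈ 0.480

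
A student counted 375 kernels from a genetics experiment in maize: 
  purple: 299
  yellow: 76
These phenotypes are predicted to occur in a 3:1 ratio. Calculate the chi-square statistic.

The 3:1 ratio has 4 parts, so with N = 375 the expected counts are:
  purple: 375 × 3/4 = 281.25
  yellow: 375 × 1/4 = 93.75
χ² = Σ (O − E)² / E
  purple: (299 − 281.25)² / 281.25 = 1.1202
  yellow: (76 − 93.75)² / 93.75 = 3.3607
χ² = 1.1202 + 3.3607 = 4.4809 ≈ 4.481

4.481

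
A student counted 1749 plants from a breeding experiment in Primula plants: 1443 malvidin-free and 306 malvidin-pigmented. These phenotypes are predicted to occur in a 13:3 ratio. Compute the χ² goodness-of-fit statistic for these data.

1.806

Under the 13:3 hypothesis (Σ ratio = 16, N = 1749):
  malvidin-free: 1749 × 13/16 = 1421.0625
  malvidin-pigmented: 1749 × 3/16 = 327.9375
χ² = Σ (O − E)² / E
  malvidin-free: (1443 − 1421.0625)² / 1421.0625 = 0.3387
  malvidin-pigmented: (306 − 327.9375)² / 327.9375 = 1.4675
χ² = 0.3387 + 1.4675 = 1.8062 ≈ 1.806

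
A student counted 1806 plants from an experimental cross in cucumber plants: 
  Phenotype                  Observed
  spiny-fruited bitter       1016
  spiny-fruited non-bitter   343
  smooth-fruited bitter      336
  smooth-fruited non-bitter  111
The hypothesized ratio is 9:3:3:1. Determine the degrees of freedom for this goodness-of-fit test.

A goodness-of-fit test with 4 phenotype classes has df = 4 − 1 = 3.

3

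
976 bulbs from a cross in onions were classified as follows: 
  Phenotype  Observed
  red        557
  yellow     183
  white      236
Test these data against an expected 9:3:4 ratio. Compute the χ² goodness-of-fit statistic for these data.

0.379

Total ratio parts = 16. Expected numbers out of 976:
  red: 976 × 9/16 = 549
  yellow: 976 × 3/16 = 183
  white: 976 × 4/16 = 244
χ² = Σ (O − E)² / E
  red: (557 − 549)² / 549 = 0.1166
  yellow: (183 − 183)² / 183 = 0.0000
  white: (236 − 244)² / 244 = 0.2623
χ² = 0.1166 + 0.0000 + 0.2623 = 0.3789 ≈ 0.379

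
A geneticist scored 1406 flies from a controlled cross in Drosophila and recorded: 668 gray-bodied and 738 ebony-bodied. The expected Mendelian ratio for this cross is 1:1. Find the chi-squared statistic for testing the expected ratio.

Expected counts for N = 1406 under a 1:1 ratio (total parts = 2):
  gray-bodied: 1406 × 1/2 = 703
  ebony-bodied: 1406 × 1/2 = 703
χ² = Σ (O − E)² / E
  gray-bodied: (668 − 703)² / 703 = 1.7425
  ebony-bodied: (738 − 703)² / 703 = 1.7425
χ² = 1.7425 + 1.7425 = 3.485

3.485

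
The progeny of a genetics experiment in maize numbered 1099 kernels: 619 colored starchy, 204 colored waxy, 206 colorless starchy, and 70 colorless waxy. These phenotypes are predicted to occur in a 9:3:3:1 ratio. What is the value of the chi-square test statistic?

0.047

Expected counts for N = 1099 under a 9:3:3:1 ratio (total parts = 16):
  colored starchy: 1099 × 9/16 = 618.1875
  colored waxy: 1099 × 3/16 = 206.0625
  colorless starchy: 1099 × 3/16 = 206.0625
  colorless waxy: 1099 × 1/16 = 68.6875
χ² = Σ (O − E)² / E
  colored starchy: (619 − 618.1875)² / 618.1875 = 0.0011
  colored waxy: (204 − 206.0625)² / 206.0625 = 0.0206
  colorless starchy: (206 − 206.0625)² / 206.0625 = 0.0000
  colorless waxy: (70 − 68.6875)² / 68.6875 = 0.0251
χ² = 0.0011 + 0.0206 + 0.0000 + 0.0251 = 0.0468 ≈ 0.047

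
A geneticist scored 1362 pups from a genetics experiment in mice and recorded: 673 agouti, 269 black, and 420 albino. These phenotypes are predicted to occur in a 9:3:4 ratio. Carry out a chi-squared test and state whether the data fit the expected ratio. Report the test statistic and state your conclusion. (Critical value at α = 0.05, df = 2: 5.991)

30.608; not consistent

Expected counts for N = 1362 under a 9:3:4 ratio (total parts = 16):
  agouti: 1362 × 9/16 = 766.125
  black: 1362 × 3/16 = 255.375
  albino: 1362 × 4/16 = 340.5
χ² = Σ (O − E)² / E
  agouti: (673 − 766.125)² / 766.125 = 11.3196
  black: (269 − 255.375)² / 255.375 = 0.7269
  albino: (420 − 340.5)² / 340.5 = 18.5617
χ² = 11.3196 + 0.7269 + 18.5617 = 30.6082 ≈ 30.608
Degrees of freedom = 3 − 1 = 2; critical value at α = 0.05 is 5.991.
Since 30.608 > 5.991, we reject the null hypothesis — the data do not fit the 9:3:4 ratio.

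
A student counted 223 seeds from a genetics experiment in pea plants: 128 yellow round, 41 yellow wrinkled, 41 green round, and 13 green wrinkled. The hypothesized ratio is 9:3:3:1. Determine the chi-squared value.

Under the 9:3:3:1 hypothesis (Σ ratio = 16, N = 223):
  yellow round: 223 × 9/16 = 125.4375
  yellow wrinkled: 223 × 3/16 = 41.8125
  green round: 223 × 3/16 = 41.8125
  green wrinkled: 223 × 1/16 = 13.9375
χ² = Σ (O − E)² / E
  yellow round: (128 − 125.4375)² / 125.4375 = 0.0523
  yellow wrinkled: (41 − 41.8125)² / 41.8125 = 0.0158
  green round: (41 − 41.8125)² / 41.8125 = 0.0158
  green wrinkled: (13 − 13.9375)² / 13.9375 = 0.0631
χ² = 0.0523 + 0.0158 + 0.0158 + 0.0631 = 0.147

0.147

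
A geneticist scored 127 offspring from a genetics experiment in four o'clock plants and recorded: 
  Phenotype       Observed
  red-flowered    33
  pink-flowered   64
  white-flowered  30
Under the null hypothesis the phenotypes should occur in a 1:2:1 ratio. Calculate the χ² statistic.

0.150

Total ratio parts = 4. Expected numbers out of 127:
  red-flowered: 127 × 1/4 = 31.75
  pink-flowered: 127 × 2/4 = 63.5
  white-flowered: 127 × 1/4 = 31.75
χ² = Σ (O − E)² / E
  red-flowered: (33 − 31.75)² / 31.75 = 0.0492
  pink-flowered: (64 − 63.5)² / 63.5 = 0.0039
  white-flowered: (30 − 31.75)² / 31.75 = 0.0965
χ² = 0.0492 + 0.0039 + 0.0965 = 0.1496 ≈ 0.150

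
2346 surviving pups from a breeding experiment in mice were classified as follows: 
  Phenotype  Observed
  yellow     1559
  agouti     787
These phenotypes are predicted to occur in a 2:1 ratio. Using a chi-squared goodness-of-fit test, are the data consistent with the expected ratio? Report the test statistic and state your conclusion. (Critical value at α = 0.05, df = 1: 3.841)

0.048; consistent

Under the 2:1 hypothesis (Σ ratio = 3, N = 2346):
  yellow: 2346 × 2/3 = 1564
  agouti: 2346 × 1/3 = 782
χ² = Σ (O − E)² / E
  yellow: (1559 − 1564)² / 1564 = 0.0160
  agouti: (787 − 782)² / 782 = 0.0320
χ² = 0.0160 + 0.0320 = 0.048
Degrees of freedom = 2 − 1 = 1; critical value at α = 0.05 is 3.841.
Since 0.048 < 3.841, we fail to reject the null hypothesis — the data are consistent with the 2:1 ratio.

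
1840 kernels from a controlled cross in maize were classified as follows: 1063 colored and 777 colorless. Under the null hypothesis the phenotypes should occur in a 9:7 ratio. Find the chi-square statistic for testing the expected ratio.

Total ratio parts = 16. Expected numbers out of 1840:
  colored: 1840 × 9/16 = 1035
  colorless: 1840 × 7/16 = 805
χ² = Σ (O − E)² / E
  colored: (1063 − 1035)² / 1035 = 0.7575
  colorless: (777 − 805)² / 805 = 0.9739
χ² = 0.7575 + 0.9739 = 1.7314 ≈ 1.731

1.731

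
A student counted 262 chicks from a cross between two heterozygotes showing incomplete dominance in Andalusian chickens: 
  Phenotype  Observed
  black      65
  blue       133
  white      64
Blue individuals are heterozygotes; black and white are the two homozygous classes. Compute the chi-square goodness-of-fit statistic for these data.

With incomplete dominance, a heterozygote × heterozygote cross gives a 1:2:1 phenotypic ratio.
The 1:2:1 ratio has 4 parts, so with N = 262 the expected counts are:
  black: 262 × 1/4 = 65.5
  blue: 262 × 2/4 = 131
  white: 262 × 1/4 = 65.5
χ² = Σ (O − E)² / E
  black: (65 − 65.5)² / 65.5 = 0.0038
  blue: (133 − 131)² / 131 = 0.0305
  white: (64 − 65.5)² / 65.5 = 0.0344
χ² = 0.0038 + 0.0305 + 0.0344 = 0.0687 ≈ 0.069

0.069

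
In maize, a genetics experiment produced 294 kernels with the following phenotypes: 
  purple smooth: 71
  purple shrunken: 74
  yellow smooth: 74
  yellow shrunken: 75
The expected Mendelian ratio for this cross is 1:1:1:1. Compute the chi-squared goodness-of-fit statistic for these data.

Under the 1:1:1:1 hypothesis (Σ ratio = 4, N = 294):
  purple smooth: 294 × 1/4 = 73.5
  purple shrunken: 294 × 1/4 = 73.5
  yellow smooth: 294 × 1/4 = 73.5
  yellow shrunken: 294 × 1/4 = 73.5
χ² = Σ (O − E)² / E
  purple smooth: (71 − 73.5)² / 73.5 = 0.0850
  purple shrunken: (74 − 73.5)² / 73.5 = 0.0034
  yellow smooth: (74 − 73.5)² / 73.5 = 0.0034
  yellow shrunken: (75 − 73.5)² / 73.5 = 0.0306
χ² = 0.0850 + 0.0034 + 0.0034 + 0.0306 = 0.1224 ≈ 0.122

0.122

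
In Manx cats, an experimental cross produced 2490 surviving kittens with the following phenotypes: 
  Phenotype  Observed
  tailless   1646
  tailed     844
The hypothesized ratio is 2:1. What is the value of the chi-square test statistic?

Under the 2:1 hypothesis (Σ ratio = 3, N = 2490):
  tailless: 2490 × 2/3 = 1660
  tailed: 2490 × 1/3 = 830
χ² = Σ (O − E)² / E
  tailless: (1646 − 1660)² / 1660 = 0.1181
  tailed: (844 − 830)² / 830 = 0.2361
χ² = 0.1181 + 0.2361 = 0.3542 ≈ 0.354

0.354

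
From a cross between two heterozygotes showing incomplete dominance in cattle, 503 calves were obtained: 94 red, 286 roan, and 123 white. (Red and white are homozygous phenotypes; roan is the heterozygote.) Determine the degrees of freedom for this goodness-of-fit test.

2

With incomplete dominance, a heterozygote × heterozygote cross gives a 1:2:1 phenotypic ratio.
A goodness-of-fit test with 3 phenotype classes has df = 3 − 1 = 2.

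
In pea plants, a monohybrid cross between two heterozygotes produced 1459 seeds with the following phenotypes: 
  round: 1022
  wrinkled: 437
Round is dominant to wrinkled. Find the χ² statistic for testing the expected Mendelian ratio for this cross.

For a monohybrid cross between heterozygotes with complete dominance, the expected phenotypic ratio is 3:1.
Under the 3:1 hypothesis (Σ ratio = 4, N = 1459):
  round: 1459 × 3/4 = 1094.25
  wrinkled: 1459 × 1/4 = 364.75
χ² = Σ (O − E)² / E
  round: (1022 − 1094.25)² / 1094.25 = 4.7704
  wrinkled: (437 − 364.75)² / 364.75 = 14.3113
χ² = 4.7704 + 14.3113 = 19.0817 ≈ 19.082

19.082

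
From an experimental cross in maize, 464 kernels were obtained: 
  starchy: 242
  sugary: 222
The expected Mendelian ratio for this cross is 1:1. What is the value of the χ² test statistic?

0.862

Total ratio parts = 2. Expected numbers out of 464:
  starchy: 464 × 1/2 = 232
  sugary: 464 × 1/2 = 232
χ² = Σ (O − E)² / E
  starchy: (242 − 232)² / 232 = 0.4310
  sugary: (222 − 232)² / 232 = 0.4310
χ² = 0.4310 + 0.4310 = 0.862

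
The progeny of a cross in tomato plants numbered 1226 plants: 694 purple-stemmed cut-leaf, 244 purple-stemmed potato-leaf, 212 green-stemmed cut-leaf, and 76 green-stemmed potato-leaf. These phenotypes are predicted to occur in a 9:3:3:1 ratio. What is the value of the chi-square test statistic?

Expected counts for N = 1226 under a 9:3:3:1 ratio (total parts = 16):
  purple-stemmed cut-leaf: 1226 × 9/16 = 689.625
  purple-stemmed potato-leaf: 1226 × 3/16 = 229.875
  green-stemmed cut-leaf: 1226 × 3/16 = 229.875
  green-stemmed potato-leaf: 1226 × 1/16 = 76.625
χ² = Σ (O − E)² / E
  purple-stemmed cut-leaf: (694 − 689.625)² / 689.625 = 0.0278
  purple-stemmed potato-leaf: (244 − 229.875)² / 229.875 = 0.8679
  green-stemmed cut-leaf: (212 − 229.875)² / 229.875 = 1.3900
  green-stemmed potato-leaf: (76 − 76.625)² / 76.625 = 0.0051
χ² = 0.0278 + 0.8679 + 1.3900 + 0.0051 = 2.2908 ≈ 2.291

2.291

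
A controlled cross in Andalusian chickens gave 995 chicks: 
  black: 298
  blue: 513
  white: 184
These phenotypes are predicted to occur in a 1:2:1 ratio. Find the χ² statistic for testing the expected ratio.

Expected counts for N = 995 under a 1:2:1 ratio (total parts = 4):
  black: 995 × 1/4 = 248.75
  blue: 995 × 2/4 = 497.5
  white: 995 × 1/4 = 248.75
χ² = Σ (O − E)² / E
  black: (298 − 248.75)² / 248.75 = 9.7510
  blue: (513 − 497.5)² / 497.5 = 0.4829
  white: (184 − 248.75)² / 248.75 = 16.8545
χ² = 9.7510 + 0.4829 + 16.8545 = 27.0884 ≈ 27.088

27.088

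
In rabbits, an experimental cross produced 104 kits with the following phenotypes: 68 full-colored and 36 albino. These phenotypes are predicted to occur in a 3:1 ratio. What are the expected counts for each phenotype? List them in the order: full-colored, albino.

78, 26

Expected counts for N = 104 under a 3:1 ratio (total parts = 4):
  full-colored: 104 × 3/4 = 78
  albino: 104 × 1/4 = 26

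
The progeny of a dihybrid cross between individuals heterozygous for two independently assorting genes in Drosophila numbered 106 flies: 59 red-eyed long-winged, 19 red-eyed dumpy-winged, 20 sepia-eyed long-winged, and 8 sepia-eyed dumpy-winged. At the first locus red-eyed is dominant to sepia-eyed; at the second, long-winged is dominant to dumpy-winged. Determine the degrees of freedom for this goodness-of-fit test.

A dihybrid F₂ with independent assortment and complete dominance at both loci gives a 9:3:3:1 phenotypic ratio.
A goodness-of-fit test with 4 phenotype classes has df = 4 − 1 = 3.

3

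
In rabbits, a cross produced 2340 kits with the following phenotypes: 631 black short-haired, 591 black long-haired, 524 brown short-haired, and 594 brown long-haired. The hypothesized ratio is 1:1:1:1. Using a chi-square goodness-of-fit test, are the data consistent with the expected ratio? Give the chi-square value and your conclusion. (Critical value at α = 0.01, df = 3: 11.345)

10.178; consistent

Expected counts for N = 2340 under a 1:1:1:1 ratio (total parts = 4):
  black short-haired: 2340 × 1/4 = 585
  black long-haired: 2340 × 1/4 = 585
  brown short-haired: 2340 × 1/4 = 585
  brown long-haired: 2340 × 1/4 = 585
χ² = Σ (O − E)² / E
  black short-haired: (631 − 585)² / 585 = 3.6171
  black long-haired: (591 − 585)² / 585 = 0.0615
  brown short-haired: (524 − 585)² / 585 = 6.3607
  brown long-haired: (594 − 585)² / 585 = 0.1385
χ² = 3.6171 + 0.0615 + 6.3607 + 0.1385 = 10.1778 ≈ 10.178
Degrees of freedom = 4 − 1 = 3; critical value at α = 0.01 is 11.345.
Since 10.178 < 11.345, we fail to reject the null hypothesis — the data are consistent with the 1:1:1:1 ratio.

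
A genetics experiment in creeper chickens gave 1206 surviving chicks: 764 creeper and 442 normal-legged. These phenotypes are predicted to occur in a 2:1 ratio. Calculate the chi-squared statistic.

The 2:1 ratio has 3 parts, so with N = 1206 the expected counts are:
  creeper: 1206 × 2/3 = 804
  normal-legged: 1206 × 1/3 = 402
χ² = Σ (O − E)² / E
  creeper: (764 − 804)² / 804 = 1.9900
  normal-legged: (442 − 402)² / 402 = 3.9801
χ² = 1.9900 + 3.9801 = 5.9701 ≈ 5.970

5.970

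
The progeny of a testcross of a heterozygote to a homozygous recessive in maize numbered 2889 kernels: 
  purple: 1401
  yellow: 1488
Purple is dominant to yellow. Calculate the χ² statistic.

A testcross of a heterozygote (Aa × aa) gives a 1:1 phenotypic ratio.
Under the 1:1 hypothesis (Σ ratio = 2, N = 2889):
  purple: 2889 × 1/2 = 1444.5
  yellow: 2889 × 1/2 = 1444.5
χ² = Σ (O − E)² / E
  purple: (1401 − 1444.5)² / 1444.5 = 1.3100
  yellow: (1488 − 1444.5)² / 1444.5 = 1.3100
χ² = 1.3100 + 1.3100 = 2.620

2.620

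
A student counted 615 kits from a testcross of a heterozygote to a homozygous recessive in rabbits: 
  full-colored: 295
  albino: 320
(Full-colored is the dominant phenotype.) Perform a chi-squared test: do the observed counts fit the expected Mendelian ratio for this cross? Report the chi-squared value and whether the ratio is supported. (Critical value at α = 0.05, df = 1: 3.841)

1.016; consistent

A testcross of a heterozygote (Aa × aa) gives a 1:1 phenotypic ratio.
Under the 1:1 hypothesis (Σ ratio = 2, N = 615):
  full-colored: 615 × 1/2 = 307.5
  albino: 615 × 1/2 = 307.5
χ² = Σ (O − E)² / E
  full-colored: (295 − 307.5)² / 307.5 = 0.5081
  albino: (320 − 307.5)² / 307.5 = 0.5081
χ² = 0.5081 + 0.5081 = 1.0162 ≈ 1.016
Degrees of freedom = 2 − 1 = 1; critical value at α = 0.05 is 3.841.
Since 1.016 < 3.841, we fail to reject the null hypothesis — the data are consistent with the 1:1 ratio.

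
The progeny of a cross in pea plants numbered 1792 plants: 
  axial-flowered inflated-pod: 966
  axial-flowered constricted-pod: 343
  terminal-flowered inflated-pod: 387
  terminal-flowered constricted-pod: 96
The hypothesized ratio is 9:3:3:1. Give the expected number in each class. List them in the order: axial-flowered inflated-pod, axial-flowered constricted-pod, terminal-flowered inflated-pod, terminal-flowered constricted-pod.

1008, 336, 336, 112

Under the 9:3:3:1 hypothesis (Σ ratio = 16, N = 1792):
  axial-flowered inflated-pod: 1792 × 9/16 = 1008
  axial-flowered constricted-pod: 1792 × 3/16 = 336
  terminal-flowered inflated-pod: 1792 × 3/16 = 336
  terminal-flowered constricted-pod: 1792 × 1/16 = 112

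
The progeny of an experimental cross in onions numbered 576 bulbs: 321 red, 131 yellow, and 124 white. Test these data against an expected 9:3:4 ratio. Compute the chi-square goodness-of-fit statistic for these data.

7.704

Under the 9:3:4 hypothesis (Σ ratio = 16, N = 576):
  red: 576 × 9/16 = 324
  yellow: 576 × 3/16 = 108
  white: 576 × 4/16 = 144
χ² = Σ (O − E)² / E
  red: (321 − 324)² / 324 = 0.0278
  yellow: (131 − 108)² / 108 = 4.8981
  white: (124 − 144)² / 144 = 2.7778
χ² = 0.0278 + 4.8981 + 2.7778 = 7.7037 ≈ 7.704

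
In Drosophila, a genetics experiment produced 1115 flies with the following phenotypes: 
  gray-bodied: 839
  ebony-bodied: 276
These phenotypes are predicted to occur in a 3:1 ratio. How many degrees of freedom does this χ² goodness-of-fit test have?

A goodness-of-fit test with 2 phenotype classes has df = 2 − 1 = 1.

1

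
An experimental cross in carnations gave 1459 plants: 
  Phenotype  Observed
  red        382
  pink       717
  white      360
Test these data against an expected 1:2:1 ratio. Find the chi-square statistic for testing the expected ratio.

1.092

Expected counts for N = 1459 under a 1:2:1 ratio (total parts = 4):
  red: 1459 × 1/4 = 364.75
  pink: 1459 × 2/4 = 729.5
  white: 1459 × 1/4 = 364.75
χ² = Σ (O − E)² / E
  red: (382 − 364.75)² / 364.75 = 0.8158
  pink: (717 − 729.5)² / 729.5 = 0.2142
  white: (360 − 364.75)² / 364.75 = 0.0619
χ² = 0.8158 + 0.2142 + 0.0619 = 1.0919 ≈ 1.092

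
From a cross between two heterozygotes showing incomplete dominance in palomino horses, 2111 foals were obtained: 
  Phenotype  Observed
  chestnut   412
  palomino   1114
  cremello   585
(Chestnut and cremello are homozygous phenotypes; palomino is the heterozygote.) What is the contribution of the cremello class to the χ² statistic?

6.210

With incomplete dominance, a heterozygote × heterozygote cross gives a 1:2:1 phenotypic ratio.
Expected counts for N = 2111 under a 1:2:1 ratio (total parts = 4):
  chestnut: 2111 × 1/4 = 527.75
  palomino: 2111 × 2/4 = 1055.5
  cremello: 2111 × 1/4 = 527.75
Contribution of cremello: (585 − 527.75)² / 527.75 = 6.2104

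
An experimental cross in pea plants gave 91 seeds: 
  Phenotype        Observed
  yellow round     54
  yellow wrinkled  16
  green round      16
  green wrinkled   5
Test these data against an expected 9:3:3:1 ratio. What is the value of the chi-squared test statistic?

0.370

Total ratio parts = 16. Expected numbers out of 91:
  yellow round: 91 × 9/16 = 51.1875
  yellow wrinkled: 91 × 3/16 = 17.0625
  green round: 91 × 3/16 = 17.0625
  green wrinkled: 91 × 1/16 = 5.6875
χ² = Σ (O − E)² / E
  yellow round: (54 − 51.1875)² / 51.1875 = 0.1545
  yellow wrinkled: (16 − 17.0625)² / 17.0625 = 0.0662
  green round: (16 − 17.0625)² / 17.0625 = 0.0662
  green wrinkled: (5 − 5.6875)² / 5.6875 = 0.0831
χ² = 0.1545 + 0.0662 + 0.0662 + 0.0831 = 0.370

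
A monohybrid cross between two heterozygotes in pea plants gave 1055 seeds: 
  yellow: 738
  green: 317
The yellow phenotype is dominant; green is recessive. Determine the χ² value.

14.335

For a monohybrid cross between heterozygotes with complete dominance, the expected phenotypic ratio is 3:1.
Expected counts for N = 1055 under a 3:1 ratio (total parts = 4):
  yellow: 1055 × 3/4 = 791.25
  green: 1055 × 1/4 = 263.75
χ² = Σ (O − E)² / E
  yellow: (738 − 791.25)² / 791.25 = 3.5836
  green: (317 − 263.75)² / 263.75 = 10.7509
χ² = 3.5836 + 10.7509 = 14.3345 ≈ 14.335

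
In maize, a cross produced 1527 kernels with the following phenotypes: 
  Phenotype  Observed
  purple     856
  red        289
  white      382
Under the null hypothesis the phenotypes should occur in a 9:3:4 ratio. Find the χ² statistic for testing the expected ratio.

0.035

The 9:3:4 ratio has 16 parts, so with N = 1527 the expected counts are:
  purple: 1527 × 9/16 = 858.9375
  red: 1527 × 3/16 = 286.3125
  white: 1527 × 4/16 = 381.75
χ² = Σ (O − E)² / E
  purple: (856 − 858.9375)² / 858.9375 = 0.0100
  red: (289 − 286.3125)² / 286.3125 = 0.0252
  white: (382 − 381.75)² / 381.75 = 0.0002
χ² = 0.0100 + 0.0252 + 0.0002 = 0.0354 ≈ 0.035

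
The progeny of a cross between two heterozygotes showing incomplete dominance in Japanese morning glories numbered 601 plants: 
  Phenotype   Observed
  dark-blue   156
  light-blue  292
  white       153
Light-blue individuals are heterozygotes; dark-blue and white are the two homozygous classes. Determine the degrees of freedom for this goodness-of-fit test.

With incomplete dominance, a heterozygote × heterozygote cross gives a 1:2:1 phenotypic ratio.
A goodness-of-fit test with 3 phenotype classes has df = 3 − 1 = 2.

2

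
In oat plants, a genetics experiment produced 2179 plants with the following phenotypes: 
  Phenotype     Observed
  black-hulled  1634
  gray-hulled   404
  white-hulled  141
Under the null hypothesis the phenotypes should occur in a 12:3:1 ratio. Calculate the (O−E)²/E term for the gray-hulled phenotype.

The 12:3:1 ratio has 16 parts, so with N = 2179 the expected counts are:
  black-hulled: 2179 × 12/16 = 1634.25
  gray-hulled: 2179 × 3/16 = 408.5625
  white-hulled: 2179 × 1/16 = 136.1875
Contribution of gray-hulled: (404 − 408.5625)² / 408.5625 = 0.0510

0.051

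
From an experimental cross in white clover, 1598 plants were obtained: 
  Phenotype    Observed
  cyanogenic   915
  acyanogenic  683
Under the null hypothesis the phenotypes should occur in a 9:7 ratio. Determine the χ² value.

0.661

Under the 9:7 hypothesis (Σ ratio = 16, N = 1598):
  cyanogenic: 1598 × 9/16 = 898.875
  acyanogenic: 1598 × 7/16 = 699.125
χ² = Σ (O − E)² / E
  cyanogenic: (915 − 898.875)² / 898.875 = 0.2893
  acyanogenic: (683 − 699.125)² / 699.125 = 0.3719
χ² = 0.2893 + 0.3719 = 0.6612 ≈ 0.661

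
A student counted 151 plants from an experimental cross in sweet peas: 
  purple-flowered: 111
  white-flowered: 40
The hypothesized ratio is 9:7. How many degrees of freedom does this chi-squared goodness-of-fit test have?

A goodness-of-fit test with 2 phenotype classes has df = 2 − 1 = 1.

1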